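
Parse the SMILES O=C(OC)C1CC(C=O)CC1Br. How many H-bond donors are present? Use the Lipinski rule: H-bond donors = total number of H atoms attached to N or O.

0

Donors: find every N or O and count the H atoms it carries.
  atom 1 (O): bond orders sum to 2 → 0 H
  atom 3 (O): bond orders sum to 2 → 0 H
  atom 9 (O): bond orders sum to 2 → 0 H
Lipinski HBD = 0.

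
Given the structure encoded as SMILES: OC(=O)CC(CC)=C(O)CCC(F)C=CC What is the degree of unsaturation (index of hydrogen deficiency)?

3

Molecular formula: C12H19FO3.
DoU = (2C + 2 + N − H − X) / 2, where X is the halogen count and O/S are ignored.
    = (2·12 + 2 + 0 − 19 − 1) / 2 = 6 / 2 = 3.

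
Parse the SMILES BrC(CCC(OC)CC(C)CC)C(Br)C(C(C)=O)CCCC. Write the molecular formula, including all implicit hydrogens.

C18H34Br2O2

Walk through each heavy atom and fill implicit hydrogens from standard valence (C 4, N 3, O 2, S 2, halogen 1):
  atom 1: Br (halogen, monovalent) → 0 H
  atom 2: C, bond orders sum to 3 (valence 4) → 1 H
  atom 3: C, bond orders sum to 2 (valence 4) → 2 H
  atom 4: C, bond orders sum to 2 (valence 4) → 2 H
  atom 5: C, bond orders sum to 3 (valence 4) → 1 H
  atom 6: O, bond orders sum to 2 (valence 2) → 0 H
  atom 7: C, bond orders sum to 1 (valence 4) → 3 H
  atom 8: C, bond orders sum to 2 (valence 4) → 2 H
  atom 9: C, bond orders sum to 3 (valence 4) → 1 H
  atom 10: C, bond orders sum to 1 (valence 4) → 3 H
  atom 11: C, bond orders sum to 2 (valence 4) → 2 H
  atom 12: C, bond orders sum to 1 (valence 4) → 3 H
  atom 13: C, bond orders sum to 3 (valence 4) → 1 H
  atom 14: Br (halogen, monovalent) → 0 H
  atom 15: C, bond orders sum to 3 (valence 4) → 1 H
  atom 16: C, bond orders sum to 4 (valence 4) → 0 H
  atom 17: C, bond orders sum to 1 (valence 4) → 3 H
  atom 18: O, bond orders sum to 2 (valence 2) → 0 H
  atom 19: C, bond orders sum to 2 (valence 4) → 2 H
  atom 20: C, bond orders sum to 2 (valence 4) → 2 H
  atom 21: C, bond orders sum to 2 (valence 4) → 2 H
  atom 22: C, bond orders sum to 1 (valence 4) → 3 H
Totals → C:18, H:34, Br:2, O:2.
In Hill order: C18H34Br2O2.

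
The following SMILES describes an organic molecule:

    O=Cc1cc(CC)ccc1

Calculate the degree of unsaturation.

Molecular formula: C9H10O.
DoU = (2C + 2 + N − H − X) / 2, where X is the halogen count and O/S are ignored.
    = (2·9 + 2 + 0 − 10 − 0) / 2 = 10 / 2 = 5.

5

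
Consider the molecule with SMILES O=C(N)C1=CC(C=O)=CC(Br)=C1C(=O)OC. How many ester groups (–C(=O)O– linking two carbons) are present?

The ester motif appears at heavy-atom position 13 in the SMILES.
Other groups present: 1 aldehyde, 1 amide.
Ester count: 1.

1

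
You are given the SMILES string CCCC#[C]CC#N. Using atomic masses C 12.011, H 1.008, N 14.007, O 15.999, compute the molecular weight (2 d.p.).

First, the molecular formula is C7H9N (counting implicit H from valence).
  C: 7 × 12.011 = 84.077
  H: 9 × 1.008 = 9.072
  N: 1 × 14.007 = 14.007
Sum: 7×12.011 + 9×1.008 + 1×14.007 = 107.156 → 107.16 g/mol.

107.16 g/mol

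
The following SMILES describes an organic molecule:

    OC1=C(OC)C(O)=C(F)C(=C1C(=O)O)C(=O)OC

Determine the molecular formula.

C10H9FO7

Walk through each heavy atom and fill implicit hydrogens from standard valence (C 4, N 3, O 2, S 2, halogen 1):
  atom 1: O, bond orders sum to 1 (valence 2) → 1 H
  atom 2: C, bond orders sum to 4 (valence 4) → 0 H
  atom 3: C, bond orders sum to 4 (valence 4) → 0 H
  atom 4: O, bond orders sum to 2 (valence 2) → 0 H
  atom 5: C, bond orders sum to 1 (valence 4) → 3 H
  atom 6: C, bond orders sum to 4 (valence 4) → 0 H
  atom 7: O, bond orders sum to 1 (valence 2) → 1 H
  atom 8: C, bond orders sum to 4 (valence 4) → 0 H
  atom 9: F (halogen, monovalent) → 0 H
  atom 10: C, bond orders sum to 4 (valence 4) → 0 H
  atom 11: C, bond orders sum to 4 (valence 4) → 0 H
  atom 12: C, bond orders sum to 4 (valence 4) → 0 H
  atom 13: O, bond orders sum to 2 (valence 2) → 0 H
  atom 14: O, bond orders sum to 1 (valence 2) → 1 H
  atom 15: C, bond orders sum to 4 (valence 4) → 0 H
  atom 16: O, bond orders sum to 2 (valence 2) → 0 H
  atom 17: O, bond orders sum to 2 (valence 2) → 0 H
  atom 18: C, bond orders sum to 1 (valence 4) → 3 H
Totals → C:10, H:9, F:1, O:7.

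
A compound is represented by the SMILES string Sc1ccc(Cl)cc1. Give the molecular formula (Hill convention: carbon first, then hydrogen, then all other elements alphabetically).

Walk through each heavy atom and fill implicit hydrogens from standard valence (C 4, N 3, O 2, S 2, halogen 1); for lowercase aromatic atoms, an aromatic c carries 1 H when it has two neighbours and 0 H with three, and aromatic n carries 0 H:
  atom 1: S, bond orders sum to 1 (valence 2) → 1 H
  atom 2: aromatic c, 3 neighbours → 0 H
  atom 3: aromatic c, 2 neighbours → 1 H
  atom 4: aromatic c, 2 neighbours → 1 H
  atom 5: aromatic c, 3 neighbours → 0 H
  atom 6: Cl (halogen, monovalent) → 0 H
  atom 7: aromatic c, 2 neighbours → 1 H
  atom 8: aromatic c, 2 neighbours → 1 H
Totals → C:6, H:5, Cl:1, S:1.
In Hill order: C6H5ClS.

C6H5ClS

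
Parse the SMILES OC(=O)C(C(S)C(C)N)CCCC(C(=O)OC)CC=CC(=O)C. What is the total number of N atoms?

Scan the SMILES for N atoms (remember two-letter symbols like Cl and Br are single atoms).
Nitrogen count: 1.

1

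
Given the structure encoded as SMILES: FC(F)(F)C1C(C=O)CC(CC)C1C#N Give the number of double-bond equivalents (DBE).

4

Degree of unsaturation = (number of rings) + (number of π bonds).
Ring closures in the SMILES: 1.
π bonds: 1 double bond (each 1 DoU), 1 triple bond (each 2 DoU) → 3 DoU from unsaturation.
Total DoU = 1 + 3 = 4.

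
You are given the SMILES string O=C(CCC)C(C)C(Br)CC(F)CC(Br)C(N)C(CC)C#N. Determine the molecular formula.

C16H27Br2FN2O

Walk through each heavy atom and fill implicit hydrogens from standard valence (C 4, N 3, O 2, S 2, halogen 1):
  atom 1: O, bond orders sum to 2 (valence 2) → 0 H
  atom 2: C, bond orders sum to 4 (valence 4) → 0 H
  atom 3: C, bond orders sum to 2 (valence 4) → 2 H
  atom 4: C, bond orders sum to 2 (valence 4) → 2 H
  atom 5: C, bond orders sum to 1 (valence 4) → 3 H
  atom 6: C, bond orders sum to 3 (valence 4) → 1 H
  atom 7: C, bond orders sum to 1 (valence 4) → 3 H
  atom 8: C, bond orders sum to 3 (valence 4) → 1 H
  atom 9: Br (halogen, monovalent) → 0 H
  atom 10: C, bond orders sum to 2 (valence 4) → 2 H
  atom 11: C, bond orders sum to 3 (valence 4) → 1 H
  atom 12: F (halogen, monovalent) → 0 H
  atom 13: C, bond orders sum to 2 (valence 4) → 2 H
  atom 14: C, bond orders sum to 3 (valence 4) → 1 H
  atom 15: Br (halogen, monovalent) → 0 H
  atom 16: C, bond orders sum to 3 (valence 4) → 1 H
  atom 17: N, bond orders sum to 1 (valence 3) → 2 H
  atom 18: C, bond orders sum to 3 (valence 4) → 1 H
  atom 19: C, bond orders sum to 2 (valence 4) → 2 H
  atom 20: C, bond orders sum to 1 (valence 4) → 3 H
  atom 21: C, bond orders sum to 4 (valence 4) → 0 H
  atom 22: N, bond orders sum to 3 (valence 3) → 0 H
Totals → C:16, H:27, Br:2, F:1, N:2, O:1.
In Hill order: C16H27Br2FN2O.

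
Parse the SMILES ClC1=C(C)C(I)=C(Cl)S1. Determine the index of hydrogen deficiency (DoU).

3

Degree of unsaturation = (number of rings) + (number of π bonds).
Ring closures in the SMILES: 1.
π bonds: 2 double bonds (each 1 DoU) → 2 DoU from unsaturation.
Total DoU = 1 + 2 = 3.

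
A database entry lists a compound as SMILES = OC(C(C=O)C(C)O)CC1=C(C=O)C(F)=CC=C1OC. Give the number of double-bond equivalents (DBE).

Molecular formula: C14H17FO5.
DoU = (2C + 2 + N − H − X) / 2, where X is the halogen count and O/S are ignored.
    = (2·14 + 2 + 0 − 17 − 1) / 2 = 12 / 2 = 6.

6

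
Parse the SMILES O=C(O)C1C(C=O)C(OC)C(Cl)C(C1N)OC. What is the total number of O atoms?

5

Scan the SMILES for O atoms (remember two-letter symbols like Cl and Br are single atoms).
Oxygen count: 5.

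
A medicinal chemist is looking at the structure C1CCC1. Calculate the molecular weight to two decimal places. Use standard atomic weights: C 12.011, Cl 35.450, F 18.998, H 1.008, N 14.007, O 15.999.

56.11 g/mol

First, the molecular formula is C4H8 (counting implicit H from valence).
  C: 4 × 12.011 = 48.044
  H: 8 × 1.008 = 8.064
Sum: 4×12.011 + 8×1.008 = 56.108 → 56.11 g/mol.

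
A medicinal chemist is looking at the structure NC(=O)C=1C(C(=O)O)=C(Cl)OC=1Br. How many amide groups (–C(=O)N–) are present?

1

The amide motif appears at heavy-atom position 2 in the SMILES.
Other groups present: 1 carboxylic acid.
Amide count: 1.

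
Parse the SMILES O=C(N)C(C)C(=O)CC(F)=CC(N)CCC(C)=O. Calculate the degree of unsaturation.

4

Degree of unsaturation = (number of rings) + (number of π bonds).
Ring closures in the SMILES: 0.
π bonds: 4 double bonds (each 1 DoU) → 4 DoU from unsaturation.
Total DoU = 0 + 4 = 4.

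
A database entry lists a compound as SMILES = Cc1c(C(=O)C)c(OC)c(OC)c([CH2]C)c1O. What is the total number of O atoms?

4

Scan the SMILES for O atoms (remember two-letter symbols like Cl and Br are single atoms).
Oxygen count: 4.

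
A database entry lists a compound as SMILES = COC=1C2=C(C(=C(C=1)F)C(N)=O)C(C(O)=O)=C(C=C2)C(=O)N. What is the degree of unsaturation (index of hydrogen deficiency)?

10

Degree of unsaturation = (number of rings) + (number of π bonds).
Ring closures in the SMILES: 2.
π bonds: 8 double bonds (each 1 DoU) → 8 DoU from unsaturation.
Total DoU = 2 + 8 = 10.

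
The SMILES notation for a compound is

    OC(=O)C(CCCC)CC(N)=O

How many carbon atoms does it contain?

8

Count every carbon token in the SMILES (each C, including those in ring-closure positions and inside branches).
Carbon count: 8.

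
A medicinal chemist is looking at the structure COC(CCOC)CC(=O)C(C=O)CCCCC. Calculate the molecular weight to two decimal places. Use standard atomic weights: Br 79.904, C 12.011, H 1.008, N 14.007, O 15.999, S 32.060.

First, the molecular formula is C14H26O4 (counting implicit H from valence).
  C: 14 × 12.011 = 168.154
  H: 26 × 1.008 = 26.208
  O: 4 × 15.999 = 63.996
Sum: 14×12.011 + 26×1.008 + 4×15.999 = 258.358 → 258.36 g/mol.

258.36 g/mol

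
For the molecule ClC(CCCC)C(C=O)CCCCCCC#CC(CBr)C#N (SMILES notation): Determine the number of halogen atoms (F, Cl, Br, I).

Halogen atoms appear at heavy-atom positions 1, 20 (1×Br, 1×Cl).
Other groups present: 1 aldehyde, 1 alkyne, 1 nitrile.
Halogen count: 2.

2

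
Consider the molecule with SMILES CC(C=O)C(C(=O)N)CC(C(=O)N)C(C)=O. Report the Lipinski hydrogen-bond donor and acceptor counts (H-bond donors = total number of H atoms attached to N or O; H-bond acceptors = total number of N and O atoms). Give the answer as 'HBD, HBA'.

Donors: find every N or O and count the H atoms it carries.
  atom 4 (O): bond orders sum to 2 → 0 H
  atom 7 (O): bond orders sum to 2 → 0 H
  atom 8 (N): bond orders sum to 1 → 2 H
  atom 12 (O): bond orders sum to 2 → 0 H
  atom 13 (N): bond orders sum to 1 → 2 H
  atom 16 (O): bond orders sum to 2 → 0 H
Lipinski HBD = 4.
Acceptors: N atoms = 2, O atoms = 4 → HBA = 6.

4, 6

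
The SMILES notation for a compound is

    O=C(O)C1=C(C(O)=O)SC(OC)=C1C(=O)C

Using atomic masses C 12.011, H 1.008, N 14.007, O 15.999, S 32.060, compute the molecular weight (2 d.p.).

First, the molecular formula is C9H8O6S (counting implicit H from valence).
  C: 9 × 12.011 = 108.099
  H: 8 × 1.008 = 8.064
  O: 6 × 15.999 = 95.994
  S: 1 × 32.060 = 32.060
Sum: 9×12.011 + 8×1.008 + 6×15.999 + 1×32.060 = 244.217 → 244.22 g/mol.

244.22 g/mol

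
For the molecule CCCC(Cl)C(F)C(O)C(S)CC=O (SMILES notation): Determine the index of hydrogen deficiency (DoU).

Molecular formula: C9H16ClFO2S.
DoU = (2C + 2 + N − H − X) / 2, where X is the halogen count and O/S are ignored.
    = (2·9 + 2 + 0 − 16 − 2) / 2 = 2 / 2 = 1.

1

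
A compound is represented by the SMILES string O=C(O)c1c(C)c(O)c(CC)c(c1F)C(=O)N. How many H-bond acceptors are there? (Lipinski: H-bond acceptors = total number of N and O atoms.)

N atoms: 1; O atoms: 4.
Lipinski HBA = 1 + 4 = 5.

5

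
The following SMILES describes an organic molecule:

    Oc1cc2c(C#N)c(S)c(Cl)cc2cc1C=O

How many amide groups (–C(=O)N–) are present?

Scan the SMILES for the amide motif — none present.
Groups that are present: 1 aldehyde, 1 hydroxyl, 1 nitrile, 1 thiol.

0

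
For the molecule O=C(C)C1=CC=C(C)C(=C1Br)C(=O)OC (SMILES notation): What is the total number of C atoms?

Count every carbon token in the SMILES (each C, including those in ring-closure positions and inside branches).
Carbon count: 11.

11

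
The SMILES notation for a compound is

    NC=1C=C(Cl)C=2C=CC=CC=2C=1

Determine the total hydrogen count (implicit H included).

Walk through each heavy atom and fill implicit hydrogens from standard valence (C 4, N 3, O 2, S 2, halogen 1):
  atom 1: N, bond orders sum to 1 (valence 3) → 2 H
  atom 2: C, bond orders sum to 4 (valence 4) → 0 H
  atom 3: C, bond orders sum to 3 (valence 4) → 1 H
  atom 4: C, bond orders sum to 4 (valence 4) → 0 H
  atom 5: Cl (halogen, monovalent) → 0 H
  atom 6: C, bond orders sum to 4 (valence 4) → 0 H
  atom 7: C, bond orders sum to 3 (valence 4) → 1 H
  atom 8: C, bond orders sum to 3 (valence 4) → 1 H
  atom 9: C, bond orders sum to 3 (valence 4) → 1 H
  atom 10: C, bond orders sum to 3 (valence 4) → 1 H
  atom 11: C, bond orders sum to 4 (valence 4) → 0 H
  atom 12: C, bond orders sum to 3 (valence 4) → 1 H
Total hydrogens: 8.

8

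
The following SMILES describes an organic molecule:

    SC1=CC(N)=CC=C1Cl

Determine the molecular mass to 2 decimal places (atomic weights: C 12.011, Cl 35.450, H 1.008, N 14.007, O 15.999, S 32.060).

159.63 g/mol

First, the molecular formula is C6H6ClNS (counting implicit H from valence).
  C: 6 × 12.011 = 72.066
  Cl: 1 × 35.450 = 35.450
  H: 6 × 1.008 = 6.048
  N: 1 × 14.007 = 14.007
  S: 1 × 32.060 = 32.060
Sum: 6×12.011 + 1×35.450 + 6×1.008 + 1×14.007 + 1×32.060 = 159.631 → 159.63 g/mol.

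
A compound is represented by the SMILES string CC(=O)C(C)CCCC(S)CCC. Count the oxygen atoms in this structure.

Scan the SMILES for O atoms (remember two-letter symbols like Cl and Br are single atoms).
Oxygen count: 1.

1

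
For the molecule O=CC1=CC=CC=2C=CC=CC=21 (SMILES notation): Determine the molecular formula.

C11H8O

Walk through each heavy atom and fill implicit hydrogens from standard valence (C 4, N 3, O 2, S 2, halogen 1):
  atom 1: O, bond orders sum to 2 (valence 2) → 0 H
  atom 2: C, bond orders sum to 3 (valence 4) → 1 H
  atom 3: C, bond orders sum to 4 (valence 4) → 0 H
  atom 4: C, bond orders sum to 3 (valence 4) → 1 H
  atom 5: C, bond orders sum to 3 (valence 4) → 1 H
  atom 6: C, bond orders sum to 3 (valence 4) → 1 H
  atom 7: C, bond orders sum to 4 (valence 4) → 0 H
  atom 8: C, bond orders sum to 3 (valence 4) → 1 H
  atom 9: C, bond orders sum to 3 (valence 4) → 1 H
  atom 10: C, bond orders sum to 3 (valence 4) → 1 H
  atom 11: C, bond orders sum to 3 (valence 4) → 1 H
  atom 12: C, bond orders sum to 4 (valence 4) → 0 H
Totals → C:11, H:8, O:1.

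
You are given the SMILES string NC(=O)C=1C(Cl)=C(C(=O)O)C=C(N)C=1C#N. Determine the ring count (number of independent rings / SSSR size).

In SMILES, each pair of matching ring-closure digits denotes one ring-closing bond; the number of such bonds equals the number of independent rings.
Ring-closure bonds here: 1.

1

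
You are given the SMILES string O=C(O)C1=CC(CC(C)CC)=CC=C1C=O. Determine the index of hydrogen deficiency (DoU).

6

Molecular formula: C13H16O3.
DoU = (2C + 2 + N − H − X) / 2, where X is the halogen count and O/S are ignored.
    = (2·13 + 2 + 0 − 16 − 0) / 2 = 12 / 2 = 6.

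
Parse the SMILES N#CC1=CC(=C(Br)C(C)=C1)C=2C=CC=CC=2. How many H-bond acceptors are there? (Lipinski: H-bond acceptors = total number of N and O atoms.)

1

N atoms: 1; O atoms: 0.
Lipinski HBA = 1 + 0 = 1.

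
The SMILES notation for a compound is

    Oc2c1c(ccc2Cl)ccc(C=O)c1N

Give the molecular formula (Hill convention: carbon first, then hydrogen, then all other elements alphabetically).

Walk through each heavy atom and fill implicit hydrogens from standard valence (C 4, N 3, O 2, S 2, halogen 1); for lowercase aromatic atoms, an aromatic c carries 1 H when it has two neighbours and 0 H with three, and aromatic n carries 0 H:
  atom 1: O, bond orders sum to 1 (valence 2) → 1 H
  atom 2: aromatic c, 3 neighbours → 0 H
  atom 3: aromatic c, 3 neighbours → 0 H
  atom 4: aromatic c, 3 neighbours → 0 H
  atom 5: aromatic c, 2 neighbours → 1 H
  atom 6: aromatic c, 2 neighbours → 1 H
  atom 7: aromatic c, 3 neighbours → 0 H
  atom 8: Cl (halogen, monovalent) → 0 H
  atom 9: aromatic c, 2 neighbours → 1 H
  atom 10: aromatic c, 2 neighbours → 1 H
  atom 11: aromatic c, 3 neighbours → 0 H
  atom 12: C, bond orders sum to 3 (valence 4) → 1 H
  atom 13: O, bond orders sum to 2 (valence 2) → 0 H
  atom 14: aromatic c, 3 neighbours → 0 H
  atom 15: N, bond orders sum to 1 (valence 3) → 2 H
Totals → C:11, H:8, Cl:1, N:1, O:2.

C11H8ClNO2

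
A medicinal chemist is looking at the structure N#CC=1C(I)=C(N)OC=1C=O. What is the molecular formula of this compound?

Walk through each heavy atom and fill implicit hydrogens from standard valence (C 4, N 3, O 2, S 2, halogen 1):
  atom 1: N, bond orders sum to 3 (valence 3) → 0 H
  atom 2: C, bond orders sum to 4 (valence 4) → 0 H
  atom 3: C, bond orders sum to 4 (valence 4) → 0 H
  atom 4: C, bond orders sum to 4 (valence 4) → 0 H
  atom 5: I (halogen, monovalent) → 0 H
  atom 6: C, bond orders sum to 4 (valence 4) → 0 H
  atom 7: N, bond orders sum to 1 (valence 3) → 2 H
  atom 8: O, bond orders sum to 2 (valence 2) → 0 H
  atom 9: C, bond orders sum to 4 (valence 4) → 0 H
  atom 10: C, bond orders sum to 3 (valence 4) → 1 H
  atom 11: O, bond orders sum to 2 (valence 2) → 0 H
Totals → C:6, H:3, I:1, N:2, O:2.
In Hill order: C6H3IN2O2.

C6H3IN2O2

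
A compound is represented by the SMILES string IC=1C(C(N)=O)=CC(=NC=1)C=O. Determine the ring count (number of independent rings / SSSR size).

In SMILES, each pair of matching ring-closure digits denotes one ring-closing bond; the number of such bonds equals the number of independent rings.
Ring-closure bonds here: 1.

1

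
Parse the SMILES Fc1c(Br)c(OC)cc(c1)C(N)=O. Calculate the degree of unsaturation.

Molecular formula: C8H7BrFNO2.
DoU = (2C + 2 + N − H − X) / 2, where X is the halogen count and O/S are ignored.
    = (2·8 + 2 + 1 − 7 − 2) / 2 = 10 / 2 = 5.

5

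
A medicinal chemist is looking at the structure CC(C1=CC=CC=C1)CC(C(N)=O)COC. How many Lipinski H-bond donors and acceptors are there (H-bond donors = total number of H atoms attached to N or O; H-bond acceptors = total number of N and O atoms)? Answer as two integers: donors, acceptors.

2, 3

Donors: find every N or O and count the H atoms it carries.
  atom 12 (N): bond orders sum to 1 → 2 H
  atom 13 (O): bond orders sum to 2 → 0 H
  atom 15 (O): bond orders sum to 2 → 0 H
Lipinski HBD = 2.
Acceptors: N atoms = 1, O atoms = 2 → HBA = 3.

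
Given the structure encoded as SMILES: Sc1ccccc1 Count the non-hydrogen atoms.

7

Every atom symbol written in the SMILES (organic subset) is one heavy atom; implicit H are not written.
Heavy atoms by element → C:6, S:1.
Total: 7.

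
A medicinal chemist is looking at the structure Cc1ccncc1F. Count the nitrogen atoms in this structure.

Scan the SMILES for N atoms (remember two-letter symbols like Cl and Br are single atoms).
Nitrogen count: 1.

1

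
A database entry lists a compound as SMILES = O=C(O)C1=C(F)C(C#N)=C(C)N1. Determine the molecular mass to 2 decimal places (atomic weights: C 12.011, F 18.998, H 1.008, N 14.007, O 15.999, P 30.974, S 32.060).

First, the molecular formula is C7H5FN2O2 (counting implicit H from valence).
  C: 7 × 12.011 = 84.077
  F: 1 × 18.998 = 18.998
  H: 5 × 1.008 = 5.040
  N: 2 × 14.007 = 28.014
  O: 2 × 15.999 = 31.998
Sum: 7×12.011 + 1×18.998 + 5×1.008 + 2×14.007 + 2×15.999 = 168.127 → 168.13 g/mol.

168.13 g/mol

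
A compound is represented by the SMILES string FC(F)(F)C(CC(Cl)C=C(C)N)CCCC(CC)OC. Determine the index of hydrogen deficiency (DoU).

Molecular formula: C14H25ClF3NO.
DoU = (2C + 2 + N − H − X) / 2, where X is the halogen count and O/S are ignored.
    = (2·14 + 2 + 1 − 25 − 4) / 2 = 2 / 2 = 1.

1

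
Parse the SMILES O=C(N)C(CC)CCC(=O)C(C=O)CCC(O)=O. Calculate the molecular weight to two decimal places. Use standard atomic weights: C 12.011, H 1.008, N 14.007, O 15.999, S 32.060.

257.29 g/mol

First, the molecular formula is C12H19NO5 (counting implicit H from valence).
  C: 12 × 12.011 = 144.132
  H: 19 × 1.008 = 19.152
  N: 1 × 14.007 = 14.007
  O: 5 × 15.999 = 79.995
Sum: 12×12.011 + 19×1.008 + 1×14.007 + 5×15.999 = 257.286 → 257.29 g/mol.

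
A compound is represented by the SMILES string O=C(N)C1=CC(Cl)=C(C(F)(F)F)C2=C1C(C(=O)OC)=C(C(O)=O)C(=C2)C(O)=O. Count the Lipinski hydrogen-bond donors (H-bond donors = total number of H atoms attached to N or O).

Donors: find every N or O and count the H atoms it carries.
  atom 1 (O): bond orders sum to 2 → 0 H
  atom 3 (N): bond orders sum to 1 → 2 H
  atom 17 (O): bond orders sum to 2 → 0 H
  atom 18 (O): bond orders sum to 2 → 0 H
  atom 22 (O): bond orders sum to 1 → 1 H
  atom 23 (O): bond orders sum to 2 → 0 H
  atom 27 (O): bond orders sum to 1 → 1 H
  atom 28 (O): bond orders sum to 2 → 0 H
Lipinski HBD = 4.

4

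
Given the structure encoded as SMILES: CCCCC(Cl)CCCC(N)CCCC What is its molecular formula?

C13H28ClN

Walk through each heavy atom and fill implicit hydrogens from standard valence (C 4, N 3, O 2, S 2, halogen 1):
  atom 1: C, bond orders sum to 1 (valence 4) → 3 H
  atom 2: C, bond orders sum to 2 (valence 4) → 2 H
  atom 3: C, bond orders sum to 2 (valence 4) → 2 H
  atom 4: C, bond orders sum to 2 (valence 4) → 2 H
  atom 5: C, bond orders sum to 3 (valence 4) → 1 H
  atom 6: Cl (halogen, monovalent) → 0 H
  atom 7: C, bond orders sum to 2 (valence 4) → 2 H
  atom 8: C, bond orders sum to 2 (valence 4) → 2 H
  atom 9: C, bond orders sum to 2 (valence 4) → 2 H
  atom 10: C, bond orders sum to 3 (valence 4) → 1 H
  atom 11: N, bond orders sum to 1 (valence 3) → 2 H
  atom 12: C, bond orders sum to 2 (valence 4) → 2 H
  atom 13: C, bond orders sum to 2 (valence 4) → 2 H
  atom 14: C, bond orders sum to 2 (valence 4) → 2 H
  atom 15: C, bond orders sum to 1 (valence 4) → 3 H
Totals → C:13, H:28, Cl:1, N:1.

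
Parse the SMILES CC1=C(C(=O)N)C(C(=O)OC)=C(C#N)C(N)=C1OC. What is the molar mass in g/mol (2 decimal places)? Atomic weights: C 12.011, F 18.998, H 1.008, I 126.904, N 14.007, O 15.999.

263.25 g/mol

First, the molecular formula is C12H13N3O4 (counting implicit H from valence).
  C: 12 × 12.011 = 144.132
  H: 13 × 1.008 = 13.104
  N: 3 × 14.007 = 42.021
  O: 4 × 15.999 = 63.996
Sum: 12×12.011 + 13×1.008 + 3×14.007 + 4×15.999 = 263.253 → 263.25 g/mol.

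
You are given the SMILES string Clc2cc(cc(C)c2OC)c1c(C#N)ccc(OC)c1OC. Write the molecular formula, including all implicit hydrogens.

Walk through each heavy atom and fill implicit hydrogens from standard valence (C 4, N 3, O 2, S 2, halogen 1); for lowercase aromatic atoms, an aromatic c carries 1 H when it has two neighbours and 0 H with three, and aromatic n carries 0 H:
  atom 1: Cl (halogen, monovalent) → 0 H
  atom 2: aromatic c, 3 neighbours → 0 H
  atom 3: aromatic c, 2 neighbours → 1 H
  atom 4: aromatic c, 3 neighbours → 0 H
  atom 5: aromatic c, 2 neighbours → 1 H
  atom 6: aromatic c, 3 neighbours → 0 H
  atom 7: C, bond orders sum to 1 (valence 4) → 3 H
  atom 8: aromatic c, 3 neighbours → 0 H
  atom 9: O, bond orders sum to 2 (valence 2) → 0 H
  atom 10: C, bond orders sum to 1 (valence 4) → 3 H
  atom 11: aromatic c, 3 neighbours → 0 H
  atom 12: aromatic c, 3 neighbours → 0 H
  atom 13: C, bond orders sum to 4 (valence 4) → 0 H
  atom 14: N, bond orders sum to 3 (valence 3) → 0 H
  atom 15: aromatic c, 2 neighbours → 1 H
  atom 16: aromatic c, 2 neighbours → 1 H
  atom 17: aromatic c, 3 neighbours → 0 H
  atom 18: O, bond orders sum to 2 (valence 2) → 0 H
  atom 19: C, bond orders sum to 1 (valence 4) → 3 H
  atom 20: aromatic c, 3 neighbours → 0 H
  atom 21: O, bond orders sum to 2 (valence 2) → 0 H
  atom 22: C, bond orders sum to 1 (valence 4) → 3 H
Totals → C:17, H:16, Cl:1, N:1, O:3.
In Hill order: C17H16ClNO3.

C17H16ClNO3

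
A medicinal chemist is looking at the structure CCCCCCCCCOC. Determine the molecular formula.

C10H22O

Walk through each heavy atom and fill implicit hydrogens from standard valence (C 4, N 3, O 2, S 2, halogen 1):
  atom 1: C, bond orders sum to 1 (valence 4) → 3 H
  atom 2: C, bond orders sum to 2 (valence 4) → 2 H
  atom 3: C, bond orders sum to 2 (valence 4) → 2 H
  atom 4: C, bond orders sum to 2 (valence 4) → 2 H
  atom 5: C, bond orders sum to 2 (valence 4) → 2 H
  atom 6: C, bond orders sum to 2 (valence 4) → 2 H
  atom 7: C, bond orders sum to 2 (valence 4) → 2 H
  atom 8: C, bond orders sum to 2 (valence 4) → 2 H
  atom 9: C, bond orders sum to 2 (valence 4) → 2 H
  atom 10: O, bond orders sum to 2 (valence 2) → 0 H
  atom 11: C, bond orders sum to 1 (valence 4) → 3 H
Totals → C:10, H:22, O:1.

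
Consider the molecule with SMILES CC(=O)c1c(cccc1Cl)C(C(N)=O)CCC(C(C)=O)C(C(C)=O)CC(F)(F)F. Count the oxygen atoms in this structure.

Scan the SMILES for O atoms (remember two-letter symbols like Cl and Br are single atoms).
Oxygen count: 4.

4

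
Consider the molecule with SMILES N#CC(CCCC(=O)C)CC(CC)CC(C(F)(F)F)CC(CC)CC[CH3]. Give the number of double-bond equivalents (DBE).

Molecular formula: C21H36F3NO.
DoU = (2C + 2 + N − H − X) / 2, where X is the halogen count and O/S are ignored.
    = (2·21 + 2 + 1 − 36 − 3) / 2 = 6 / 2 = 3.

3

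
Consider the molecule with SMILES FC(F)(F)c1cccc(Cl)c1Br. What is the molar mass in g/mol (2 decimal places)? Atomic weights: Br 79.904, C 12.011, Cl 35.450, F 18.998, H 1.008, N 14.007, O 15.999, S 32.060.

First, the molecular formula is C7H3BrClF3 (counting implicit H from valence).
  Br: 1 × 79.904 = 79.904
  C: 7 × 12.011 = 84.077
  Cl: 1 × 35.450 = 35.450
  F: 3 × 18.998 = 56.994
  H: 3 × 1.008 = 3.024
Sum: 1×79.904 + 7×12.011 + 1×35.450 + 3×18.998 + 3×1.008 = 259.449 → 259.45 g/mol.

259.45 g/mol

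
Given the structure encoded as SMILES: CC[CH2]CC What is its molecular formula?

C5H12

Walk through each heavy atom and fill implicit hydrogens from standard valence (C 4, N 3, O 2, S 2, halogen 1):
  atom 1: C, bond orders sum to 1 (valence 4) → 3 H
  atom 2: C, bond orders sum to 2 (valence 4) → 2 H
  atom 3: C with explicit H count 2
  atom 4: C, bond orders sum to 2 (valence 4) → 2 H
  atom 5: C, bond orders sum to 1 (valence 4) → 3 H
Totals → C:5, H:12.
In Hill order: C5H12.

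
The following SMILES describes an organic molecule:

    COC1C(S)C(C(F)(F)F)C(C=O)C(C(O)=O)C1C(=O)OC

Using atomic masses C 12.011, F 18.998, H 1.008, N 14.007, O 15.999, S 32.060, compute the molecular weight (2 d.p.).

344.30 g/mol

First, the molecular formula is C12H15F3O6S (counting implicit H from valence).
  C: 12 × 12.011 = 144.132
  F: 3 × 18.998 = 56.994
  H: 15 × 1.008 = 15.120
  O: 6 × 15.999 = 95.994
  S: 1 × 32.060 = 32.060
Sum: 12×12.011 + 3×18.998 + 15×1.008 + 6×15.999 + 1×32.060 = 344.300 → 344.30 g/mol.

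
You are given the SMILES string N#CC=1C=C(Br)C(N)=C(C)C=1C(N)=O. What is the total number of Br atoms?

1

Scan the SMILES for Br atoms (remember two-letter symbols like Cl and Br are single atoms).
Bromine count: 1.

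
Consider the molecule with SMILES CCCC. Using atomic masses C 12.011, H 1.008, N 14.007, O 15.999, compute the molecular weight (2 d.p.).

First, the molecular formula is C4H10 (counting implicit H from valence).
  C: 4 × 12.011 = 48.044
  H: 10 × 1.008 = 10.080
Sum: 4×12.011 + 10×1.008 = 58.124 → 58.12 g/mol.

58.12 g/mol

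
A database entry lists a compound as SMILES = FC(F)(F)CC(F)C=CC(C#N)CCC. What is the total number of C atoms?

10

Count every carbon token in the SMILES (each C, including those in ring-closure positions and inside branches).
Carbon count: 10.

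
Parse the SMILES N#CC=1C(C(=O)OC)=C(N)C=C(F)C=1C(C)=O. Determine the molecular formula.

Walk through each heavy atom and fill implicit hydrogens from standard valence (C 4, N 3, O 2, S 2, halogen 1):
  atom 1: N, bond orders sum to 3 (valence 3) → 0 H
  atom 2: C, bond orders sum to 4 (valence 4) → 0 H
  atom 3: C, bond orders sum to 4 (valence 4) → 0 H
  atom 4: C, bond orders sum to 4 (valence 4) → 0 H
  atom 5: C, bond orders sum to 4 (valence 4) → 0 H
  atom 6: O, bond orders sum to 2 (valence 2) → 0 H
  atom 7: O, bond orders sum to 2 (valence 2) → 0 H
  atom 8: C, bond orders sum to 1 (valence 4) → 3 H
  atom 9: C, bond orders sum to 4 (valence 4) → 0 H
  atom 10: N, bond orders sum to 1 (valence 3) → 2 H
  atom 11: C, bond orders sum to 3 (valence 4) → 1 H
  atom 12: C, bond orders sum to 4 (valence 4) → 0 H
  atom 13: F (halogen, monovalent) → 0 H
  atom 14: C, bond orders sum to 4 (valence 4) → 0 H
  atom 15: C, bond orders sum to 4 (valence 4) → 0 H
  atom 16: C, bond orders sum to 1 (valence 4) → 3 H
  atom 17: O, bond orders sum to 2 (valence 2) → 0 H
Totals → C:11, H:9, F:1, N:2, O:3.
In Hill order: C11H9FN2O3.

C11H9FN2O3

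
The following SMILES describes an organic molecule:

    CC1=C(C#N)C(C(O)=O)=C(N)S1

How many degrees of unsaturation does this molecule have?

6

Degree of unsaturation = (number of rings) + (number of π bonds).
Ring closures in the SMILES: 1.
π bonds: 3 double bonds (each 1 DoU), 1 triple bond (each 2 DoU) → 5 DoU from unsaturation.
Total DoU = 1 + 5 = 6.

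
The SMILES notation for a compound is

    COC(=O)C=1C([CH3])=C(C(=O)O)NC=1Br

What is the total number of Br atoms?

Scan the SMILES for Br atoms (remember two-letter symbols like Cl and Br are single atoms).
Bromine count: 1.

1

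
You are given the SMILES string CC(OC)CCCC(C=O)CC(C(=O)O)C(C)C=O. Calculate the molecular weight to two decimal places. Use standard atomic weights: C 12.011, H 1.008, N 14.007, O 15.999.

272.34 g/mol

First, the molecular formula is C14H24O5 (counting implicit H from valence).
  C: 14 × 12.011 = 168.154
  H: 24 × 1.008 = 24.192
  O: 5 × 15.999 = 79.995
Sum: 14×12.011 + 24×1.008 + 5×15.999 = 272.341 → 272.34 g/mol.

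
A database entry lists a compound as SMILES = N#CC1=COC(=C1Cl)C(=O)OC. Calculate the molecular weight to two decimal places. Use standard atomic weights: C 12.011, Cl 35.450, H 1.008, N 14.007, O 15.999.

First, the molecular formula is C7H4ClNO3 (counting implicit H from valence).
  C: 7 × 12.011 = 84.077
  Cl: 1 × 35.450 = 35.450
  H: 4 × 1.008 = 4.032
  N: 1 × 14.007 = 14.007
  O: 3 × 15.999 = 47.997
Sum: 7×12.011 + 1×35.450 + 4×1.008 + 1×14.007 + 3×15.999 = 185.563 → 185.56 g/mol.

185.56 g/mol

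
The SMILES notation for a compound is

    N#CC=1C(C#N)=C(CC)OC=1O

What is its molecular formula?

Walk through each heavy atom and fill implicit hydrogens from standard valence (C 4, N 3, O 2, S 2, halogen 1):
  atom 1: N, bond orders sum to 3 (valence 3) → 0 H
  atom 2: C, bond orders sum to 4 (valence 4) → 0 H
  atom 3: C, bond orders sum to 4 (valence 4) → 0 H
  atom 4: C, bond orders sum to 4 (valence 4) → 0 H
  atom 5: C, bond orders sum to 4 (valence 4) → 0 H
  atom 6: N, bond orders sum to 3 (valence 3) → 0 H
  atom 7: C, bond orders sum to 4 (valence 4) → 0 H
  atom 8: C, bond orders sum to 2 (valence 4) → 2 H
  atom 9: C, bond orders sum to 1 (valence 4) → 3 H
  atom 10: O, bond orders sum to 2 (valence 2) → 0 H
  atom 11: C, bond orders sum to 4 (valence 4) → 0 H
  atom 12: O, bond orders sum to 1 (valence 2) → 1 H
Totals → C:8, H:6, N:2, O:2.
In Hill order: C8H6N2O2.

C8H6N2O2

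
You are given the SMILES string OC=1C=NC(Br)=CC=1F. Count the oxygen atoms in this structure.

1

Scan the SMILES for O atoms (remember two-letter symbols like Cl and Br are single atoms).
Oxygen count: 1.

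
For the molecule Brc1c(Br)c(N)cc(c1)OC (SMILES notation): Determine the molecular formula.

Walk through each heavy atom and fill implicit hydrogens from standard valence (C 4, N 3, O 2, S 2, halogen 1); for lowercase aromatic atoms, an aromatic c carries 1 H when it has two neighbours and 0 H with three, and aromatic n carries 0 H:
  atom 1: Br (halogen, monovalent) → 0 H
  atom 2: aromatic c, 3 neighbours → 0 H
  atom 3: aromatic c, 3 neighbours → 0 H
  atom 4: Br (halogen, monovalent) → 0 H
  atom 5: aromatic c, 3 neighbours → 0 H
  atom 6: N, bond orders sum to 1 (valence 3) → 2 H
  atom 7: aromatic c, 2 neighbours → 1 H
  atom 8: aromatic c, 3 neighbours → 0 H
  atom 9: aromatic c, 2 neighbours → 1 H
  atom 10: O, bond orders sum to 2 (valence 2) → 0 H
  atom 11: C, bond orders sum to 1 (valence 4) → 3 H
Totals → C:7, H:7, Br:2, N:1, O:1.

C7H7Br2NO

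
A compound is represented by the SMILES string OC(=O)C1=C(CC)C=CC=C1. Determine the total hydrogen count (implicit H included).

Walk through each heavy atom and fill implicit hydrogens from standard valence (C 4, N 3, O 2, S 2, halogen 1):
  atom 1: O, bond orders sum to 1 (valence 2) → 1 H
  atom 2: C, bond orders sum to 4 (valence 4) → 0 H
  atom 3: O, bond orders sum to 2 (valence 2) → 0 H
  atom 4: C, bond orders sum to 4 (valence 4) → 0 H
  atom 5: C, bond orders sum to 4 (valence 4) → 0 H
  atom 6: C, bond orders sum to 2 (valence 4) → 2 H
  atom 7: C, bond orders sum to 1 (valence 4) → 3 H
  atom 8: C, bond orders sum to 3 (valence 4) → 1 H
  atom 9: C, bond orders sum to 3 (valence 4) → 1 H
  atom 10: C, bond orders sum to 3 (valence 4) → 1 H
  atom 11: C, bond orders sum to 3 (valence 4) → 1 H
Total hydrogens: 10.

10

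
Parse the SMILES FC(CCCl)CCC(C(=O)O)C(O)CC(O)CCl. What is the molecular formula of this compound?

Walk through each heavy atom and fill implicit hydrogens from standard valence (C 4, N 3, O 2, S 2, halogen 1):
  atom 1: F (halogen, monovalent) → 0 H
  atom 2: C, bond orders sum to 3 (valence 4) → 1 H
  atom 3: C, bond orders sum to 2 (valence 4) → 2 H
  atom 4: C, bond orders sum to 2 (valence 4) → 2 H
  atom 5: Cl (halogen, monovalent) → 0 H
  atom 6: C, bond orders sum to 2 (valence 4) → 2 H
  atom 7: C, bond orders sum to 2 (valence 4) → 2 H
  atom 8: C, bond orders sum to 3 (valence 4) → 1 H
  atom 9: C, bond orders sum to 4 (valence 4) → 0 H
  atom 10: O, bond orders sum to 2 (valence 2) → 0 H
  atom 11: O, bond orders sum to 1 (valence 2) → 1 H
  atom 12: C, bond orders sum to 3 (valence 4) → 1 H
  atom 13: O, bond orders sum to 1 (valence 2) → 1 H
  atom 14: C, bond orders sum to 2 (valence 4) → 2 H
  atom 15: C, bond orders sum to 3 (valence 4) → 1 H
  atom 16: O, bond orders sum to 1 (valence 2) → 1 H
  atom 17: C, bond orders sum to 2 (valence 4) → 2 H
  atom 18: Cl (halogen, monovalent) → 0 H
Totals → C:11, H:19, Cl:2, F:1, O:4.

C11H19Cl2FO4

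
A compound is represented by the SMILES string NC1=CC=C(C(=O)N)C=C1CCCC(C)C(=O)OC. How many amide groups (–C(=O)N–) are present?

1

The amide motif appears at heavy-atom position 6 in the SMILES.
Other groups present: 1 ester, 1 primary amine.
Amide count: 1.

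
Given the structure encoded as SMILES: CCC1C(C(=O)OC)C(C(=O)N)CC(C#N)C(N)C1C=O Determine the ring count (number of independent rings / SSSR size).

In SMILES, each pair of matching ring-closure digits denotes one ring-closing bond; the number of such bonds equals the number of independent rings.
Ring-closure bonds here: 1.

1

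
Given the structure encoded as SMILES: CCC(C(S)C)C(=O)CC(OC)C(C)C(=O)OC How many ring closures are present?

In SMILES, each pair of matching ring-closure digits denotes one ring-closing bond; the number of such bonds equals the number of independent rings.
Ring-closure bonds here: 0.

0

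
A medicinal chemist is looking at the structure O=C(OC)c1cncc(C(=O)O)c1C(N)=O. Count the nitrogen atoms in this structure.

2

Scan the SMILES for N atoms (remember two-letter symbols like Cl and Br are single atoms).
Nitrogen count: 2.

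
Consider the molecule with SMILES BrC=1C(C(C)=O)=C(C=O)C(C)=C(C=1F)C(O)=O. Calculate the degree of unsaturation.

Degree of unsaturation = (number of rings) + (number of π bonds).
Ring closures in the SMILES: 1.
π bonds: 6 double bonds (each 1 DoU) → 6 DoU from unsaturation.
Total DoU = 1 + 6 = 7.

7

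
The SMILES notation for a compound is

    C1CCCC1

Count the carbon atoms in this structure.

Count every carbon token in the SMILES (each C, including those in ring-closure positions and inside branches).
Carbon count: 5.

5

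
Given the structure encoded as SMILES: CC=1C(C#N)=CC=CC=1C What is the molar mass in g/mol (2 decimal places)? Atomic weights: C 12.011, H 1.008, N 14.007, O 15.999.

131.18 g/mol

First, the molecular formula is C9H9N (counting implicit H from valence).
  C: 9 × 12.011 = 108.099
  H: 9 × 1.008 = 9.072
  N: 1 × 14.007 = 14.007
Sum: 9×12.011 + 9×1.008 + 1×14.007 = 131.178 → 131.18 g/mol.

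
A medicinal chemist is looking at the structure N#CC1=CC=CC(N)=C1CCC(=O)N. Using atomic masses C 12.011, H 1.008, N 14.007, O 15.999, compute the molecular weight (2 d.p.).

First, the molecular formula is C10H11N3O (counting implicit H from valence).
  C: 10 × 12.011 = 120.110
  H: 11 × 1.008 = 11.088
  N: 3 × 14.007 = 42.021
  O: 1 × 15.999 = 15.999
Sum: 10×12.011 + 11×1.008 + 3×14.007 + 1×15.999 = 189.218 → 189.22 g/mol.

189.22 g/mol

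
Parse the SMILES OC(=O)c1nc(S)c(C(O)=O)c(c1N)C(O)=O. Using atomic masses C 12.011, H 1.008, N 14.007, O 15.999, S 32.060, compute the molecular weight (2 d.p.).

258.20 g/mol

First, the molecular formula is C8H6N2O6S (counting implicit H from valence).
  C: 8 × 12.011 = 96.088
  H: 6 × 1.008 = 6.048
  N: 2 × 14.007 = 28.014
  O: 6 × 15.999 = 95.994
  S: 1 × 32.060 = 32.060
Sum: 8×12.011 + 6×1.008 + 2×14.007 + 6×15.999 + 1×32.060 = 258.204 → 258.20 g/mol.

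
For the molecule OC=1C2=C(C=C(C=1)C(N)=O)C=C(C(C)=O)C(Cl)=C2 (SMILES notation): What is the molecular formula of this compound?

Walk through each heavy atom and fill implicit hydrogens from standard valence (C 4, N 3, O 2, S 2, halogen 1):
  atom 1: O, bond orders sum to 1 (valence 2) → 1 H
  atom 2: C, bond orders sum to 4 (valence 4) → 0 H
  atom 3: C, bond orders sum to 4 (valence 4) → 0 H
  atom 4: C, bond orders sum to 4 (valence 4) → 0 H
  atom 5: C, bond orders sum to 3 (valence 4) → 1 H
  atom 6: C, bond orders sum to 4 (valence 4) → 0 H
  atom 7: C, bond orders sum to 3 (valence 4) → 1 H
  atom 8: C, bond orders sum to 4 (valence 4) → 0 H
  atom 9: N, bond orders sum to 1 (valence 3) → 2 H
  atom 10: O, bond orders sum to 2 (valence 2) → 0 H
  atom 11: C, bond orders sum to 3 (valence 4) → 1 H
  atom 12: C, bond orders sum to 4 (valence 4) → 0 H
  atom 13: C, bond orders sum to 4 (valence 4) → 0 H
  atom 14: C, bond orders sum to 1 (valence 4) → 3 H
  atom 15: O, bond orders sum to 2 (valence 2) → 0 H
  atom 16: C, bond orders sum to 4 (valence 4) → 0 H
  atom 17: Cl (halogen, monovalent) → 0 H
  atom 18: C, bond orders sum to 3 (valence 4) → 1 H
Totals → C:13, H:10, Cl:1, N:1, O:3.
In Hill order: C13H10ClNO3.

C13H10ClNO3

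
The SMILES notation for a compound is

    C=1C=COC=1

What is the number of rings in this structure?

In SMILES, each pair of matching ring-closure digits denotes one ring-closing bond; the number of such bonds equals the number of independent rings.
Ring-closure bonds here: 1.

1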